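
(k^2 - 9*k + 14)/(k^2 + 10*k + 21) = (k^2 - 9*k + 14)/(k^2 + 10*k + 21)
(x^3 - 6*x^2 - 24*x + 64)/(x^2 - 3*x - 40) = (x^2 + 2*x - 8)/(x + 5)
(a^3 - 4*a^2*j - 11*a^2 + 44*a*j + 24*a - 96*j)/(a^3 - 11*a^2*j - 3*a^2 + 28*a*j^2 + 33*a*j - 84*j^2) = (a - 8)/(a - 7*j)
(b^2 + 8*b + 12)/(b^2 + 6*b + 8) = (b + 6)/(b + 4)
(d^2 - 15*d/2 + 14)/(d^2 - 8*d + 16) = (d - 7/2)/(d - 4)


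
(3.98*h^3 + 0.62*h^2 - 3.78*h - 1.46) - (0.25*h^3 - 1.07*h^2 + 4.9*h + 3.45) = 3.73*h^3 + 1.69*h^2 - 8.68*h - 4.91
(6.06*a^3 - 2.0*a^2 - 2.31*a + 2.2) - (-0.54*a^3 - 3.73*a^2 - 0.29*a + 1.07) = 6.6*a^3 + 1.73*a^2 - 2.02*a + 1.13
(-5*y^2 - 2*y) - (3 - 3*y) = -5*y^2 + y - 3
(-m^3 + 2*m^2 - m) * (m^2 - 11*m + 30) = -m^5 + 13*m^4 - 53*m^3 + 71*m^2 - 30*m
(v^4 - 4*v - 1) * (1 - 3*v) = -3*v^5 + v^4 + 12*v^2 - v - 1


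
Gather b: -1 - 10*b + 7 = 6 - 10*b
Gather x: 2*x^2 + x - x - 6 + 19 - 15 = 2*x^2 - 2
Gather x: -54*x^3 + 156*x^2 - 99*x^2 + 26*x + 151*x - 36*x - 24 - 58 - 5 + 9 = -54*x^3 + 57*x^2 + 141*x - 78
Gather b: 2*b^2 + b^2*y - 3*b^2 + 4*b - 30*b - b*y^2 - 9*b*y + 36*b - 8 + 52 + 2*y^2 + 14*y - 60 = b^2*(y - 1) + b*(-y^2 - 9*y + 10) + 2*y^2 + 14*y - 16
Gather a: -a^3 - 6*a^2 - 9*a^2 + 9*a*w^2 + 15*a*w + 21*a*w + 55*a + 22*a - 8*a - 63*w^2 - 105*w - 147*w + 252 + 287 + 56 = -a^3 - 15*a^2 + a*(9*w^2 + 36*w + 69) - 63*w^2 - 252*w + 595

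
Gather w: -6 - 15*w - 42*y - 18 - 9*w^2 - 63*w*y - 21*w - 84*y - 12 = -9*w^2 + w*(-63*y - 36) - 126*y - 36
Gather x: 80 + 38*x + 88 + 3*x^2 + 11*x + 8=3*x^2 + 49*x + 176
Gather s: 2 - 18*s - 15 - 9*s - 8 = -27*s - 21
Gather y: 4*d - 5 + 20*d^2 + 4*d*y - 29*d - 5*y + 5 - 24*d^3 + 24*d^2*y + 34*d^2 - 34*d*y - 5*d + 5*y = -24*d^3 + 54*d^2 - 30*d + y*(24*d^2 - 30*d)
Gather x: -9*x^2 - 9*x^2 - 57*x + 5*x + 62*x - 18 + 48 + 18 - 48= -18*x^2 + 10*x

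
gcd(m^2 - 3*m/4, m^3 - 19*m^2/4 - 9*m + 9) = m - 3/4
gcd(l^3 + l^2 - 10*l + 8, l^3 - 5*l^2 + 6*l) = l - 2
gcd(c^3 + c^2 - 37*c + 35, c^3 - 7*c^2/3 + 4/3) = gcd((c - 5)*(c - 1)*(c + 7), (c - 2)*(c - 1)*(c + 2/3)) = c - 1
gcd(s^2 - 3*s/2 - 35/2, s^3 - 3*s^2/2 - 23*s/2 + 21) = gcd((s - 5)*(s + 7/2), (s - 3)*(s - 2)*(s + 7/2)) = s + 7/2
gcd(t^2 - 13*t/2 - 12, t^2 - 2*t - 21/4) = t + 3/2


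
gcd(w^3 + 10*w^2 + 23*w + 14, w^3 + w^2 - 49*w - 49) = w^2 + 8*w + 7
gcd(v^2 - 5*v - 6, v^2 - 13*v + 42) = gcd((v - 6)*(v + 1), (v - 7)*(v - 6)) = v - 6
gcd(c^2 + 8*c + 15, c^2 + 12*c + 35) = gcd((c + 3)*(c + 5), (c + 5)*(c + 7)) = c + 5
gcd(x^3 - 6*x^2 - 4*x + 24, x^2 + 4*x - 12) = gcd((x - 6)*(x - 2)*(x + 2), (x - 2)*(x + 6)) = x - 2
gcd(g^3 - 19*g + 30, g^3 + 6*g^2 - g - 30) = g^2 + 3*g - 10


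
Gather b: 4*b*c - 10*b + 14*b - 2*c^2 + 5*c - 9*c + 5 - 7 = b*(4*c + 4) - 2*c^2 - 4*c - 2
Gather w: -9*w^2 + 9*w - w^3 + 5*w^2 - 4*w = -w^3 - 4*w^2 + 5*w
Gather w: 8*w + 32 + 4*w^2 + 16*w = 4*w^2 + 24*w + 32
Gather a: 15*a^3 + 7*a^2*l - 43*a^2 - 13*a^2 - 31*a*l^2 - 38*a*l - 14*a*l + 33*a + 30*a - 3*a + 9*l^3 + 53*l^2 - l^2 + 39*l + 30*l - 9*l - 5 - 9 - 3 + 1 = 15*a^3 + a^2*(7*l - 56) + a*(-31*l^2 - 52*l + 60) + 9*l^3 + 52*l^2 + 60*l - 16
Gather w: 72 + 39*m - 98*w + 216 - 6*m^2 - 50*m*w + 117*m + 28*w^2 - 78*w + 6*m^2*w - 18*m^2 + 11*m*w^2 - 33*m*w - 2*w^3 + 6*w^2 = -24*m^2 + 156*m - 2*w^3 + w^2*(11*m + 34) + w*(6*m^2 - 83*m - 176) + 288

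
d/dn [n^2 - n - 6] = 2*n - 1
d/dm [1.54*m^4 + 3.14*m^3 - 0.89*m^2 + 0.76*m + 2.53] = 6.16*m^3 + 9.42*m^2 - 1.78*m + 0.76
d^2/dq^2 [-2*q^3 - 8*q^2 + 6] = -12*q - 16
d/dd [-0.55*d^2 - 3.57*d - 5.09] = -1.1*d - 3.57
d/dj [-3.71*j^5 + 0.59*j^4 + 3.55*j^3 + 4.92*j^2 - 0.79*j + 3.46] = -18.55*j^4 + 2.36*j^3 + 10.65*j^2 + 9.84*j - 0.79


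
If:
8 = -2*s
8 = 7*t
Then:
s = -4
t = 8/7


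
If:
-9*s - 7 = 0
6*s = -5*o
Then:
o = 14/15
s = -7/9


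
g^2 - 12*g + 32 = (g - 8)*(g - 4)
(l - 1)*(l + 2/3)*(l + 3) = l^3 + 8*l^2/3 - 5*l/3 - 2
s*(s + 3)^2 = s^3 + 6*s^2 + 9*s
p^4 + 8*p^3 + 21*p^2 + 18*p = p*(p + 2)*(p + 3)^2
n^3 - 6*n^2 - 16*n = n*(n - 8)*(n + 2)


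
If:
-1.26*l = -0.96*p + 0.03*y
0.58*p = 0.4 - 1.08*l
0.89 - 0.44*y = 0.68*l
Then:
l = 0.20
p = 0.32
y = 1.71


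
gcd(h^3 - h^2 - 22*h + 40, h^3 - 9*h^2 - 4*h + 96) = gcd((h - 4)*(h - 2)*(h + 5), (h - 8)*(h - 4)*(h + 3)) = h - 4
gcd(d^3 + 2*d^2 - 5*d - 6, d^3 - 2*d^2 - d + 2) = d^2 - d - 2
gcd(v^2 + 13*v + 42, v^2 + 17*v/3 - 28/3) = v + 7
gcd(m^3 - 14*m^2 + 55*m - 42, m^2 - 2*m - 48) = 1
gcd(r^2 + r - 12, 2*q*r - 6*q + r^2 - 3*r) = r - 3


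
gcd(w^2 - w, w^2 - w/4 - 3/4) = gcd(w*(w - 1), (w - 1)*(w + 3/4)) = w - 1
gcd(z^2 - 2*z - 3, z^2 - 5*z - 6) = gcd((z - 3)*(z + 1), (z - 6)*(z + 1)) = z + 1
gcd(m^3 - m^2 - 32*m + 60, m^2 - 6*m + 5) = m - 5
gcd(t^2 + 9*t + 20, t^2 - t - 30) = t + 5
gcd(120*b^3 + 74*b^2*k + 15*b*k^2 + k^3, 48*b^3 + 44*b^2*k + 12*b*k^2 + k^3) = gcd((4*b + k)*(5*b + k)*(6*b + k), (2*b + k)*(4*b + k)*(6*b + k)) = 24*b^2 + 10*b*k + k^2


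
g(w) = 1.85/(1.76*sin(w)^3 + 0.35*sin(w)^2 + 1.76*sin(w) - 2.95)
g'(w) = 1.85*(-5.28*sin(w)^2*cos(w) - 0.7*sin(w)*cos(w) - 1.76*cos(w))/(1.76*sin(w)^3 + 0.35*sin(w)^2 + 1.76*sin(w) - 2.95)^2 = (-1.295*sin(w) + 4.884*cos(2*w) - 8.14)*cos(w)/(1.76*sin(w)^3 + 0.35*sin(w)^2 + 1.76*sin(w) - 2.95)^2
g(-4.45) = 2.80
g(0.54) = -1.08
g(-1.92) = -0.32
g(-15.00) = -0.42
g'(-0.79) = -0.24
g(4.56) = -0.31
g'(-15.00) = 0.25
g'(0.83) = -11.33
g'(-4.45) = 8.07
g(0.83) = -2.46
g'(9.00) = 1.19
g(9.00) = -0.91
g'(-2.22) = 0.20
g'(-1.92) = 0.11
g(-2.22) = -0.37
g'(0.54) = -1.90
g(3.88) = -0.41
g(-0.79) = -0.40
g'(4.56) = 0.05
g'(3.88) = 0.25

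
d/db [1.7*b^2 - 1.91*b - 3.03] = 3.4*b - 1.91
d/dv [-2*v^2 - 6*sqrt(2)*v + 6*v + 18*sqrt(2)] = -4*v - 6*sqrt(2) + 6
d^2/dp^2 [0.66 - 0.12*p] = 0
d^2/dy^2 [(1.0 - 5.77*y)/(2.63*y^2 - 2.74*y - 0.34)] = ((5.26*y - 2.74)*(5.77*y - 1.0)*(10.52*y - 5.48) + (91.0506*y - 36.8796)*(-2.63*y^2 + 2.74*y + 0.34))/(-2.63*y^2 + 2.74*y + 0.34)^3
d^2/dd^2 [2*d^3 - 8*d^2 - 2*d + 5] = 12*d - 16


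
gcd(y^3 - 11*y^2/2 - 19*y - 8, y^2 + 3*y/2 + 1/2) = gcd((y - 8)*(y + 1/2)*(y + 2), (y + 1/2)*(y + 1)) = y + 1/2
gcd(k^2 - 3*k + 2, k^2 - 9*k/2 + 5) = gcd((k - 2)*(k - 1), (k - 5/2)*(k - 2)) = k - 2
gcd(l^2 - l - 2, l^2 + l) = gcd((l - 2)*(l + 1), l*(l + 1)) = l + 1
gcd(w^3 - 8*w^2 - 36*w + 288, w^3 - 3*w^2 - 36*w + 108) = w^2 - 36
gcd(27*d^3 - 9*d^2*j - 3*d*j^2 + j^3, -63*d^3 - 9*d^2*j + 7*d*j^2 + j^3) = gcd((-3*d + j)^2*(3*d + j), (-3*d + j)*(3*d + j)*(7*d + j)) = 9*d^2 - j^2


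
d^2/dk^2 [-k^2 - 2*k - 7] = -2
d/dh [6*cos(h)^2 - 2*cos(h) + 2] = 2*(1 - 6*cos(h))*sin(h)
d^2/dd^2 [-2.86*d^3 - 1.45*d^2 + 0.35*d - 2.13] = -17.16*d - 2.9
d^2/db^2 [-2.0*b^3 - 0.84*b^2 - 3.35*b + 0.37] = -12.0*b - 1.68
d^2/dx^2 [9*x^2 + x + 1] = 18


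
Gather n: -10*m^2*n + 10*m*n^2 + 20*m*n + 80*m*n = 10*m*n^2 + n*(-10*m^2 + 100*m)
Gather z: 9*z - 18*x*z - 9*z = -18*x*z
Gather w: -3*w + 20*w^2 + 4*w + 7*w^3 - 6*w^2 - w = 7*w^3 + 14*w^2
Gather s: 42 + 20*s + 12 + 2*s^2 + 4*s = 2*s^2 + 24*s + 54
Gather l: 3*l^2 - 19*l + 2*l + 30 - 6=3*l^2 - 17*l + 24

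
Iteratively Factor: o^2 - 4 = (o + 2)*(o - 2)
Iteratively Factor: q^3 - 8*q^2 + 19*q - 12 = (q - 4)*(q^2 - 4*q + 3) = (q - 4)*(q - 3)*(q - 1)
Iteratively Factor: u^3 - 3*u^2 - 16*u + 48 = (u + 4)*(u^2 - 7*u + 12) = (u - 4)*(u + 4)*(u - 3)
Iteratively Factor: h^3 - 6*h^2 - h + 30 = (h - 3)*(h^2 - 3*h - 10) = (h - 5)*(h - 3)*(h + 2)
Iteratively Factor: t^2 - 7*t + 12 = (t - 3)*(t - 4)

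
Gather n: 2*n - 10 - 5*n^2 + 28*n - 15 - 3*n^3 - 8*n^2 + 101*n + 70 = -3*n^3 - 13*n^2 + 131*n + 45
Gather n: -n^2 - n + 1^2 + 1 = -n^2 - n + 2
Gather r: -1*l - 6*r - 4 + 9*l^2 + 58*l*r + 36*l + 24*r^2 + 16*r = 9*l^2 + 35*l + 24*r^2 + r*(58*l + 10) - 4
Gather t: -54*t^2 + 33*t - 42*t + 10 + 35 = -54*t^2 - 9*t + 45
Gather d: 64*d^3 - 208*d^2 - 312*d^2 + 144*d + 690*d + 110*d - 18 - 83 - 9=64*d^3 - 520*d^2 + 944*d - 110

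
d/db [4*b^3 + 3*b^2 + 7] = 6*b*(2*b + 1)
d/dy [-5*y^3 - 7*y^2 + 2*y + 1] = -15*y^2 - 14*y + 2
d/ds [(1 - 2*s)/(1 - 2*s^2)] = 2*(-2*s^2 + 2*s - 1)/(4*s^4 - 4*s^2 + 1)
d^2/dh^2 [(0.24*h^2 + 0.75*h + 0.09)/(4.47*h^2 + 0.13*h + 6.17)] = (29.692422*h^3 - 28.92537*h^2 - 123.795756*h + 12.108582)/(89.314623*h^6 + 7.792551*h^5 + 370.073088*h^4 + 21.514519*h^3 + 510.816768*h^2 + 14.846871*h + 234.885113)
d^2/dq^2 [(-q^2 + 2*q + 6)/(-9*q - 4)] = -796/(729*q^3 + 972*q^2 + 432*q + 64)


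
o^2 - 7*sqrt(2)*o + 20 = (o - 5*sqrt(2))*(o - 2*sqrt(2))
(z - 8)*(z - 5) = z^2 - 13*z + 40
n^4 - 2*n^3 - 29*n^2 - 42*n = n*(n - 7)*(n + 2)*(n + 3)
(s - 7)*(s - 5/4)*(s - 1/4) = s^3 - 17*s^2/2 + 173*s/16 - 35/16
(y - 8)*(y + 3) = y^2 - 5*y - 24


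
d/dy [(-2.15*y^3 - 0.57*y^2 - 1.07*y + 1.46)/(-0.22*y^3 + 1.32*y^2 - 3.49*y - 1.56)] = (-2.22044604925031e-16*y^5 - 2.9634*y^4 + 14.5362*y^3 + 14.4273*y^2 - 2.076*y + 6.7646)/(0.0484*y^6 - 0.5808*y^5 + 3.278*y^4 - 8.5272*y^3 + 8.0617*y^2 + 10.8888*y + 2.4336)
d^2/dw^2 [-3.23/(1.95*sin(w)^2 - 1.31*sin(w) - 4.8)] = (-49.1283*sin(w)^4 + 24.753105*sin(w)^3 - 52.781753*sin(w)^2 - 29.19597*sin(w) + 71.551606)/(-1.95*sin(w)^2 + 1.31*sin(w) + 4.8)^3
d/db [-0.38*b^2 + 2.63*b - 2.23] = 2.63 - 0.76*b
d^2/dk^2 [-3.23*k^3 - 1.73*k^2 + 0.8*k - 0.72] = -19.38*k - 3.46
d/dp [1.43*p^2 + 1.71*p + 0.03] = 2.86*p + 1.71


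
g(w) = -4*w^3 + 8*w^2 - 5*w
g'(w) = -12*w^2 + 16*w - 5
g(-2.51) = 126.20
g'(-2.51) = -120.76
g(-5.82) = 1088.63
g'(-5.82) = -504.59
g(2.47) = -23.82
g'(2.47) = -38.69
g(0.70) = -0.95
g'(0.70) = 0.32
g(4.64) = -250.55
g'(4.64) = -189.12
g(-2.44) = 117.94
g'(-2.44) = -115.48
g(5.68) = -503.30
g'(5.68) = -301.27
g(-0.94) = 15.09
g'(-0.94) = -30.64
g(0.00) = 0.00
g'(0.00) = -5.00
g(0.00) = 0.00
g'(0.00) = -5.00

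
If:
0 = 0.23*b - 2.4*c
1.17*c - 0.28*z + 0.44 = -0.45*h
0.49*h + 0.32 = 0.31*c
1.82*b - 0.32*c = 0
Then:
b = 0.00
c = 0.00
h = -0.65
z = 0.52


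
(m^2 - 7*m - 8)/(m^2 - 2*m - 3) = (m - 8)/(m - 3)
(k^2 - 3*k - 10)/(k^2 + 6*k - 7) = (k^2 - 3*k - 10)/(k^2 + 6*k - 7)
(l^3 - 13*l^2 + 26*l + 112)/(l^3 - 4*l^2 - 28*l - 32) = (l - 7)/(l + 2)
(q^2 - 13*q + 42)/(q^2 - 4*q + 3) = (q^2 - 13*q + 42)/(q^2 - 4*q + 3)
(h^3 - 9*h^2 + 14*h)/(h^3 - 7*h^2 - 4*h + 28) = h/(h + 2)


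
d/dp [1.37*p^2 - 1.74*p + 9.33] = 2.74*p - 1.74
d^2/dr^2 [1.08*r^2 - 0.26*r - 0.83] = 2.16000000000000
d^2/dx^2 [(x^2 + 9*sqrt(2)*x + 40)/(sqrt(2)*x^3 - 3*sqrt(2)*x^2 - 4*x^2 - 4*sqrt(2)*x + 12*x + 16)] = 2*(x^6 + 27*sqrt(2)*x^5 - 99*sqrt(2)*x^4 + 144*x^4 - 840*x^3 - 497*sqrt(2)*x^3 + 792*x^2 + 2232*sqrt(2)*x^2 - 1296*sqrt(2)*x - 144*x - 1824*sqrt(2) + 5504)/(sqrt(2)*x^9 - 9*sqrt(2)*x^8 - 12*x^8 + 39*sqrt(2)*x^7 + 108*x^7 - 171*sqrt(2)*x^6 - 212*x^6 - 252*x^5 + 300*sqrt(2)*x^5 + 240*x^4 + 936*sqrt(2)*x^4 - 1504*sqrt(2)*x^3 + 288*x^3 - 3456*sqrt(2)*x^2 + 2688*x^2 - 1536*sqrt(2)*x + 4608*x + 2048)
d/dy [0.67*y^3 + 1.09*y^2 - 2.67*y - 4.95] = 2.01*y^2 + 2.18*y - 2.67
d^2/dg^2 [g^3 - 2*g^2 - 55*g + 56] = 6*g - 4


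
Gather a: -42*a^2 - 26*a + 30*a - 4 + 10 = -42*a^2 + 4*a + 6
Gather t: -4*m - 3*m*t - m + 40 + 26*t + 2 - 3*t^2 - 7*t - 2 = -5*m - 3*t^2 + t*(19 - 3*m) + 40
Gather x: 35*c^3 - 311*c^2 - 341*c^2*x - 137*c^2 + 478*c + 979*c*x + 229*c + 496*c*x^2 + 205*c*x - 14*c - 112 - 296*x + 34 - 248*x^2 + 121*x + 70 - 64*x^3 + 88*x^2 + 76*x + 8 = 35*c^3 - 448*c^2 + 693*c - 64*x^3 + x^2*(496*c - 160) + x*(-341*c^2 + 1184*c - 99)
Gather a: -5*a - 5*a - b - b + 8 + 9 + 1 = -10*a - 2*b + 18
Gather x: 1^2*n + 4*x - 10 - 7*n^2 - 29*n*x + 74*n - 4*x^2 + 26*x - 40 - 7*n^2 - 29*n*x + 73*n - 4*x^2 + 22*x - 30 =-14*n^2 + 148*n - 8*x^2 + x*(52 - 58*n) - 80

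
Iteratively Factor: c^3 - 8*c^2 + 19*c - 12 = (c - 3)*(c^2 - 5*c + 4) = (c - 3)*(c - 1)*(c - 4)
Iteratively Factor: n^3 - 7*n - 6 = (n + 2)*(n^2 - 2*n - 3) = (n - 3)*(n + 2)*(n + 1)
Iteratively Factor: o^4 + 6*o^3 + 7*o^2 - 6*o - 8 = (o + 4)*(o^3 + 2*o^2 - o - 2) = (o - 1)*(o + 4)*(o^2 + 3*o + 2) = (o - 1)*(o + 1)*(o + 4)*(o + 2)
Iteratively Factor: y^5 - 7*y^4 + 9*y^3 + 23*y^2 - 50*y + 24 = (y + 2)*(y^4 - 9*y^3 + 27*y^2 - 31*y + 12) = (y - 1)*(y + 2)*(y^3 - 8*y^2 + 19*y - 12) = (y - 4)*(y - 1)*(y + 2)*(y^2 - 4*y + 3) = (y - 4)*(y - 1)^2*(y + 2)*(y - 3)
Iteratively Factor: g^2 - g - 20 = (g + 4)*(g - 5)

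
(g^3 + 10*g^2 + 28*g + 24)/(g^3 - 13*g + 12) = (g^3 + 10*g^2 + 28*g + 24)/(g^3 - 13*g + 12)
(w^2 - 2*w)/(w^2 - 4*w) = (w - 2)/(w - 4)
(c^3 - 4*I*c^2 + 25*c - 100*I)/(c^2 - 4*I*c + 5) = (c^2 + I*c + 20)/(c + I)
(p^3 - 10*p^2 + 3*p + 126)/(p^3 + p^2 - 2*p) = (p^3 - 10*p^2 + 3*p + 126)/(p*(p^2 + p - 2))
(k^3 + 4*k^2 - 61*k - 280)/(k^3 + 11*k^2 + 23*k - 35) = (k - 8)/(k - 1)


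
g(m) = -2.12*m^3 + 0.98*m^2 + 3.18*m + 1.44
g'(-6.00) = -237.54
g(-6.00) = 475.56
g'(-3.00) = -59.94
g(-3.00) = 57.96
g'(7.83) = -371.40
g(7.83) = -931.28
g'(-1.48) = -13.65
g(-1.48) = 5.75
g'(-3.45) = -79.28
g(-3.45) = 89.19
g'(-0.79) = -2.34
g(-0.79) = 0.58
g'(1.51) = -8.36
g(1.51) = 1.18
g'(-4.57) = -138.61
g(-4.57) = 209.72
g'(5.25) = -161.83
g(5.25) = -261.62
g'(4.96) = -143.56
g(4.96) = -217.37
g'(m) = -6.36*m^2 + 1.96*m + 3.18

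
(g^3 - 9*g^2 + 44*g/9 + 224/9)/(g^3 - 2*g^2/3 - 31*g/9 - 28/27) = 3*(g - 8)/(3*g + 1)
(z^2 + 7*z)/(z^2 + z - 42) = z/(z - 6)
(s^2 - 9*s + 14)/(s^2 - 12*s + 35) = (s - 2)/(s - 5)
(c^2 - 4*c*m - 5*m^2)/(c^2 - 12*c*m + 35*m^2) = (c + m)/(c - 7*m)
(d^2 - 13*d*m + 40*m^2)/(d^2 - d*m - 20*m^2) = (d - 8*m)/(d + 4*m)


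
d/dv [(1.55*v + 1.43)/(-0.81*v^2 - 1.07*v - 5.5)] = (1.2555*v^2 + 2.3166*v - 6.9949)/(0.6561*v^4 + 1.7334*v^3 + 10.0549*v^2 + 11.77*v + 30.25)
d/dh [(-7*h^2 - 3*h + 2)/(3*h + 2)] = (-21*h^2 - 28*h - 12)/(9*h^2 + 12*h + 4)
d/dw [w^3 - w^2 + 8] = w*(3*w - 2)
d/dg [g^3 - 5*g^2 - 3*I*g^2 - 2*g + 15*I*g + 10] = 3*g^2 - 10*g - 6*I*g - 2 + 15*I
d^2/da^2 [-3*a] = 0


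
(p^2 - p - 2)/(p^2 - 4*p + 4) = (p + 1)/(p - 2)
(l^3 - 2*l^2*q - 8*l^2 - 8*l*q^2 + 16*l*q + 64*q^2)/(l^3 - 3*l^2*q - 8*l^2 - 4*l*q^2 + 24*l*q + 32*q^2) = (l + 2*q)/(l + q)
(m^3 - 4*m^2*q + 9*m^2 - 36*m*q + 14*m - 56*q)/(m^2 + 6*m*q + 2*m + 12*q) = (m^2 - 4*m*q + 7*m - 28*q)/(m + 6*q)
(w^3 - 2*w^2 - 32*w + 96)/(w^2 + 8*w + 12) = (w^2 - 8*w + 16)/(w + 2)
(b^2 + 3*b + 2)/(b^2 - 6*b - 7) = (b + 2)/(b - 7)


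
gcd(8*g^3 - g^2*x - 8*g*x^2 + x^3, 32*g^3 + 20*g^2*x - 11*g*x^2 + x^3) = -8*g^2 - 7*g*x + x^2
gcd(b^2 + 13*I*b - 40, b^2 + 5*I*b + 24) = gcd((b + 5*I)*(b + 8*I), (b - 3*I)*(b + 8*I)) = b + 8*I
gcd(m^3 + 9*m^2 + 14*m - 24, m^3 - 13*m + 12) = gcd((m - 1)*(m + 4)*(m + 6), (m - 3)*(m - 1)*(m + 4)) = m^2 + 3*m - 4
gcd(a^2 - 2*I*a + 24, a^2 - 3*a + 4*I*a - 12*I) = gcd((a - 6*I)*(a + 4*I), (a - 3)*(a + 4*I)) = a + 4*I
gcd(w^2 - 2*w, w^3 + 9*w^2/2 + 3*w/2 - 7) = 1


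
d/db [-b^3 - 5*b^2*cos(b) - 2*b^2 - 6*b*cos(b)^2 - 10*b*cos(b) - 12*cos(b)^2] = 5*b^2*sin(b) - 3*b^2 + 6*b*sin(2*b) - 10*sqrt(2)*b*cos(b + pi/4) - 4*b + 12*sin(2*b) - 10*cos(b) - 3*cos(2*b) - 3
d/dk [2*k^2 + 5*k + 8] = 4*k + 5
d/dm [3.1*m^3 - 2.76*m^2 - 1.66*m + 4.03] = 9.3*m^2 - 5.52*m - 1.66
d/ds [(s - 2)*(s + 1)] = 2*s - 1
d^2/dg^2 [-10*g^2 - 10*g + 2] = -20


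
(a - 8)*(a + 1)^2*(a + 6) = a^4 - 51*a^2 - 98*a - 48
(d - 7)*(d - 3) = d^2 - 10*d + 21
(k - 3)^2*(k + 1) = k^3 - 5*k^2 + 3*k + 9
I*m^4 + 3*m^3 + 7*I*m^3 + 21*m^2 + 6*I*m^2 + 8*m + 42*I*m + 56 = (m + 7)*(m - 4*I)*(m + 2*I)*(I*m + 1)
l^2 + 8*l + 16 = (l + 4)^2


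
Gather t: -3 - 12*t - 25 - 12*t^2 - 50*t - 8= -12*t^2 - 62*t - 36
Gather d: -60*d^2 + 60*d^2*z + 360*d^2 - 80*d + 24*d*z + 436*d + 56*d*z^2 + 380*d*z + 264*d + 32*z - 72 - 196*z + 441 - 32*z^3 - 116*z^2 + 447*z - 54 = d^2*(60*z + 300) + d*(56*z^2 + 404*z + 620) - 32*z^3 - 116*z^2 + 283*z + 315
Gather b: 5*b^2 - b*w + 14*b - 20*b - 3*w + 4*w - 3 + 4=5*b^2 + b*(-w - 6) + w + 1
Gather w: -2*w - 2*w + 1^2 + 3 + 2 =6 - 4*w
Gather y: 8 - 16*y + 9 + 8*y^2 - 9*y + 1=8*y^2 - 25*y + 18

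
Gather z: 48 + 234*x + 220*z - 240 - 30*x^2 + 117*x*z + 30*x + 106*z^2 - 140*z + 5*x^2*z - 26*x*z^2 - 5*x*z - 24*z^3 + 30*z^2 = -30*x^2 + 264*x - 24*z^3 + z^2*(136 - 26*x) + z*(5*x^2 + 112*x + 80) - 192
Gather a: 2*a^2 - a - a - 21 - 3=2*a^2 - 2*a - 24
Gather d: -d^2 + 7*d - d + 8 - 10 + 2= -d^2 + 6*d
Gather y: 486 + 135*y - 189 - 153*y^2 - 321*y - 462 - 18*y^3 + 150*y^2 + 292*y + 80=-18*y^3 - 3*y^2 + 106*y - 85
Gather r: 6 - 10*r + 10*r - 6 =0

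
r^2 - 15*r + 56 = (r - 8)*(r - 7)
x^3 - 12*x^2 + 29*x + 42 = (x - 7)*(x - 6)*(x + 1)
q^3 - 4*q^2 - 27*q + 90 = (q - 6)*(q - 3)*(q + 5)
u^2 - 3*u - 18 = (u - 6)*(u + 3)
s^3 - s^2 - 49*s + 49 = (s - 7)*(s - 1)*(s + 7)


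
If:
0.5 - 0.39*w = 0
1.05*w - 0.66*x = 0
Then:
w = 1.28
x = 2.04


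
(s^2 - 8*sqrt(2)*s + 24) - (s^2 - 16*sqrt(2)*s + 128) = 8*sqrt(2)*s - 104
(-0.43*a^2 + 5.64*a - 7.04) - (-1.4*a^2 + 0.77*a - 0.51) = 0.97*a^2 + 4.87*a - 6.53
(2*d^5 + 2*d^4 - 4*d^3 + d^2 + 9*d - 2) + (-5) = 2*d^5 + 2*d^4 - 4*d^3 + d^2 + 9*d - 7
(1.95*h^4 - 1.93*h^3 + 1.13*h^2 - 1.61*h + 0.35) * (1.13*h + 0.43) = 2.2035*h^5 - 1.3424*h^4 + 0.447*h^3 - 1.3334*h^2 - 0.2968*h + 0.1505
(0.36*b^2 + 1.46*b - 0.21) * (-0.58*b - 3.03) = -0.2088*b^3 - 1.9376*b^2 - 4.302*b + 0.6363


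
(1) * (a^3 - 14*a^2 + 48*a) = a^3 - 14*a^2 + 48*a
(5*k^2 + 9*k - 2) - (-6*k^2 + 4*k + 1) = 11*k^2 + 5*k - 3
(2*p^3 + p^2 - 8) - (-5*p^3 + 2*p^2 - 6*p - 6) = 7*p^3 - p^2 + 6*p - 2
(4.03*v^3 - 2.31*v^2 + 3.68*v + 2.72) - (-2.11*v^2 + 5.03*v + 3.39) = 4.03*v^3 - 0.2*v^2 - 1.35*v - 0.67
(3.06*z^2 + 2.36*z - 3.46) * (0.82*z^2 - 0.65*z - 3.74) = 2.5092*z^4 - 0.0538000000000003*z^3 - 15.8156*z^2 - 6.5774*z + 12.9404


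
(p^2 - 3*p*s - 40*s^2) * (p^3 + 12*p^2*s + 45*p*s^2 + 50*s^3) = p^5 + 9*p^4*s - 31*p^3*s^2 - 565*p^2*s^3 - 1950*p*s^4 - 2000*s^5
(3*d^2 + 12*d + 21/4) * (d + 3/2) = 3*d^3 + 33*d^2/2 + 93*d/4 + 63/8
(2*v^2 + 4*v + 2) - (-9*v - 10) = 2*v^2 + 13*v + 12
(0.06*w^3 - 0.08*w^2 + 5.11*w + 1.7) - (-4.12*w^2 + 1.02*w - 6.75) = 0.06*w^3 + 4.04*w^2 + 4.09*w + 8.45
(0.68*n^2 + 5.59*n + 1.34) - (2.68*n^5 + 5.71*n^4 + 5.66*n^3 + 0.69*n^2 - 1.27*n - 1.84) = -2.68*n^5 - 5.71*n^4 - 5.66*n^3 - 0.0099999999999999*n^2 + 6.86*n + 3.18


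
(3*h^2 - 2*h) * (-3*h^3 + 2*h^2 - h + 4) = -9*h^5 + 12*h^4 - 7*h^3 + 14*h^2 - 8*h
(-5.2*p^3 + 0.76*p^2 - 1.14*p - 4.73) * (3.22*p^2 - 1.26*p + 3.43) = -16.744*p^5 + 8.9992*p^4 - 22.4644*p^3 - 11.1874*p^2 + 2.0496*p - 16.2239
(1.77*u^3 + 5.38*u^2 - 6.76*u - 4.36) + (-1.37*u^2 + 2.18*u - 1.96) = 1.77*u^3 + 4.01*u^2 - 4.58*u - 6.32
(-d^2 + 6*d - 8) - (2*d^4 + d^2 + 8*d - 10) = -2*d^4 - 2*d^2 - 2*d + 2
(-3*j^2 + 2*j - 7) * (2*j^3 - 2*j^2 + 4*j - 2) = -6*j^5 + 10*j^4 - 30*j^3 + 28*j^2 - 32*j + 14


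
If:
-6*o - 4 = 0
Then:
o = -2/3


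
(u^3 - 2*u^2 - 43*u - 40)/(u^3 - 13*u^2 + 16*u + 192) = (u^2 + 6*u + 5)/(u^2 - 5*u - 24)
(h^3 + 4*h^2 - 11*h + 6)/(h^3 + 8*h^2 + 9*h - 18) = (h - 1)/(h + 3)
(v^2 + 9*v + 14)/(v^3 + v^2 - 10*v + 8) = (v^2 + 9*v + 14)/(v^3 + v^2 - 10*v + 8)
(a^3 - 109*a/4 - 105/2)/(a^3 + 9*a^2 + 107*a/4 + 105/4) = (a - 6)/(a + 3)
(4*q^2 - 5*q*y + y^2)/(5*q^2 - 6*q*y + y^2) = (-4*q + y)/(-5*q + y)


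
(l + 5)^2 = l^2 + 10*l + 25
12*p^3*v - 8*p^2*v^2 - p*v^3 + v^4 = v*(-2*p + v)^2*(3*p + v)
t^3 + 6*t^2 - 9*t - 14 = (t - 2)*(t + 1)*(t + 7)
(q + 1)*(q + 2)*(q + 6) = q^3 + 9*q^2 + 20*q + 12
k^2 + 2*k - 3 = (k - 1)*(k + 3)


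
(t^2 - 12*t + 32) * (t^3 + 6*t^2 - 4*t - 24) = t^5 - 6*t^4 - 44*t^3 + 216*t^2 + 160*t - 768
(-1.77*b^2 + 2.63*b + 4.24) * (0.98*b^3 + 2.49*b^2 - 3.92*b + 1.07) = -1.7346*b^5 - 1.8299*b^4 + 17.6423*b^3 - 1.6459*b^2 - 13.8067*b + 4.5368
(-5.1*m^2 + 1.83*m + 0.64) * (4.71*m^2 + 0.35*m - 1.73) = -24.021*m^4 + 6.8343*m^3 + 12.4779*m^2 - 2.9419*m - 1.1072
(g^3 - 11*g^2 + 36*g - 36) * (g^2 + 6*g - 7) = g^5 - 5*g^4 - 37*g^3 + 257*g^2 - 468*g + 252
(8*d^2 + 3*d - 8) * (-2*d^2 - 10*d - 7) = -16*d^4 - 86*d^3 - 70*d^2 + 59*d + 56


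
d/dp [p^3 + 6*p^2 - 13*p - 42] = 3*p^2 + 12*p - 13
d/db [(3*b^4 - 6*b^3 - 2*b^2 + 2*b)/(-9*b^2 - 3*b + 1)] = (-54*b^5 + 27*b^4 + 48*b^3 + 6*b^2 - 4*b + 2)/(81*b^4 + 54*b^3 - 9*b^2 - 6*b + 1)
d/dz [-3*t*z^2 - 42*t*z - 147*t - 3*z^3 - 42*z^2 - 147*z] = -6*t*z - 42*t - 9*z^2 - 84*z - 147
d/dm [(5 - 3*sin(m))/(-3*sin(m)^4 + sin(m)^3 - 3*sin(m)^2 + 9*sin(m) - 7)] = 3*(-9*sin(m)^4 + 22*sin(m)^3 - 8*sin(m)^2 + 10*sin(m) - 8)*cos(m)/(3*sin(m)^4 - sin(m)^3 + 3*sin(m)^2 - 9*sin(m) + 7)^2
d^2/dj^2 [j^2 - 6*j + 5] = 2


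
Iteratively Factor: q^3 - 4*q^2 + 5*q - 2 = (q - 2)*(q^2 - 2*q + 1) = (q - 2)*(q - 1)*(q - 1)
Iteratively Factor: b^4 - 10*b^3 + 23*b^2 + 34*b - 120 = (b - 5)*(b^3 - 5*b^2 - 2*b + 24) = (b - 5)*(b + 2)*(b^2 - 7*b + 12) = (b - 5)*(b - 4)*(b + 2)*(b - 3)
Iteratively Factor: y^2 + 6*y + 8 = (y + 2)*(y + 4)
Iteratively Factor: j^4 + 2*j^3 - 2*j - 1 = (j - 1)*(j^3 + 3*j^2 + 3*j + 1) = (j - 1)*(j + 1)*(j^2 + 2*j + 1) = (j - 1)*(j + 1)^2*(j + 1)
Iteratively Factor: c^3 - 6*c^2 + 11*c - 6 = (c - 1)*(c^2 - 5*c + 6) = (c - 3)*(c - 1)*(c - 2)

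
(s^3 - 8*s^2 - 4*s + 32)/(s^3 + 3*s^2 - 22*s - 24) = (s^3 - 8*s^2 - 4*s + 32)/(s^3 + 3*s^2 - 22*s - 24)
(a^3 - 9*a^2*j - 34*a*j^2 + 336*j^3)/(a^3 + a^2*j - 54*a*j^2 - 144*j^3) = (a - 7*j)/(a + 3*j)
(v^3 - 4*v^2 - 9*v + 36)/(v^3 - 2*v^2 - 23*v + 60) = (v + 3)/(v + 5)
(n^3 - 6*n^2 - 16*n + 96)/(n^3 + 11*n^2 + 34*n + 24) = (n^2 - 10*n + 24)/(n^2 + 7*n + 6)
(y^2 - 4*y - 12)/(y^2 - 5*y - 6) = (y + 2)/(y + 1)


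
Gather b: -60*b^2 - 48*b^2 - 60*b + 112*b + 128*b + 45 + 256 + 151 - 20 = -108*b^2 + 180*b + 432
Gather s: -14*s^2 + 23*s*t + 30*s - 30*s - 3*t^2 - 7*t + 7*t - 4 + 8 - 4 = -14*s^2 + 23*s*t - 3*t^2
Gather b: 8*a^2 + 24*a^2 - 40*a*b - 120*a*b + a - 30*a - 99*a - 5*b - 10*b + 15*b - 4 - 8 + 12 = 32*a^2 - 160*a*b - 128*a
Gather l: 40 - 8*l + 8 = 48 - 8*l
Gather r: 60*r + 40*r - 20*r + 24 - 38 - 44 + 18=80*r - 40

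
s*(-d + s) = -d*s + s^2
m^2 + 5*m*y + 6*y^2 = (m + 2*y)*(m + 3*y)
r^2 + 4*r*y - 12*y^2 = (r - 2*y)*(r + 6*y)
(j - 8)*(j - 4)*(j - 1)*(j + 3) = j^4 - 10*j^3 + 5*j^2 + 100*j - 96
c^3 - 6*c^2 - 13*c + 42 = (c - 7)*(c - 2)*(c + 3)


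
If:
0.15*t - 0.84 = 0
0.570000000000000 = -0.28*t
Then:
No Solution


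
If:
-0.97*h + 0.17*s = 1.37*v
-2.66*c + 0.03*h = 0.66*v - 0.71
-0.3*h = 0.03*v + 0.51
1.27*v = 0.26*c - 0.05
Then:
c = 0.25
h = -1.70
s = -9.62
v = 0.01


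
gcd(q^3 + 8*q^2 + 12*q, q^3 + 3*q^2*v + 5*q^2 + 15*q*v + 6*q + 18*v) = q + 2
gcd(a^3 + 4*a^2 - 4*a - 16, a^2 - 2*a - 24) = a + 4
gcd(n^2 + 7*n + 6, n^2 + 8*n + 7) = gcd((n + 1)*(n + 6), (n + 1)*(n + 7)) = n + 1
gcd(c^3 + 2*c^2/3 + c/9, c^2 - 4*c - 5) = 1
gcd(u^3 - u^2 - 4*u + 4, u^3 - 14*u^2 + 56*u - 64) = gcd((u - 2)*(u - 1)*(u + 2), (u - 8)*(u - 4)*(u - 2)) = u - 2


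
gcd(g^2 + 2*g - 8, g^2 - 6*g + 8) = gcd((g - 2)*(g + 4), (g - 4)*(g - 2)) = g - 2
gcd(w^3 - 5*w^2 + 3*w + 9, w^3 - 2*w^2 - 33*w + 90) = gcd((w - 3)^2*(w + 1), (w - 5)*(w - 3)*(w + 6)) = w - 3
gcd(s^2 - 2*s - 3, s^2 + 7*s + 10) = 1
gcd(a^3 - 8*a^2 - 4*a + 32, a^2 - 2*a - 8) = a + 2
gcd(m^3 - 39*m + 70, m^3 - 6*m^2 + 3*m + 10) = m^2 - 7*m + 10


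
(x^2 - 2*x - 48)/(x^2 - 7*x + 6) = (x^2 - 2*x - 48)/(x^2 - 7*x + 6)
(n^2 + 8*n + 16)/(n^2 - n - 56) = (n^2 + 8*n + 16)/(n^2 - n - 56)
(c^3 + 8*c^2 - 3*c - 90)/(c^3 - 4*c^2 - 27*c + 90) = (c + 6)/(c - 6)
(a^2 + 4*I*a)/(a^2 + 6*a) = (a + 4*I)/(a + 6)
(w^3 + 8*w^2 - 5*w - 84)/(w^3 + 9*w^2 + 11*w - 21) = (w^2 + w - 12)/(w^2 + 2*w - 3)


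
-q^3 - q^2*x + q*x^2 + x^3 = (-q + x)*(q + x)^2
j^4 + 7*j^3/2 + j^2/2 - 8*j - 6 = (j - 3/2)*(j + 1)*(j + 2)^2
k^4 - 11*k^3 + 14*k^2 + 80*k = k*(k - 8)*(k - 5)*(k + 2)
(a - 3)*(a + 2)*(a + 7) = a^3 + 6*a^2 - 13*a - 42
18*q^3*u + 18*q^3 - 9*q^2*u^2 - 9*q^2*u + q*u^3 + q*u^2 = (-6*q + u)*(-3*q + u)*(q*u + q)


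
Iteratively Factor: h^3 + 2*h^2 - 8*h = (h - 2)*(h^2 + 4*h) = h*(h - 2)*(h + 4)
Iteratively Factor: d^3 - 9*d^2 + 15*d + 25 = (d + 1)*(d^2 - 10*d + 25) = (d - 5)*(d + 1)*(d - 5)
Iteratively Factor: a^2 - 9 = (a - 3)*(a + 3)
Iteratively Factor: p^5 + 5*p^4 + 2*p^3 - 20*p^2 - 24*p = (p)*(p^4 + 5*p^3 + 2*p^2 - 20*p - 24) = p*(p + 2)*(p^3 + 3*p^2 - 4*p - 12) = p*(p + 2)*(p + 3)*(p^2 - 4) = p*(p + 2)^2*(p + 3)*(p - 2)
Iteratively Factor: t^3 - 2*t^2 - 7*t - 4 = (t - 4)*(t^2 + 2*t + 1) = (t - 4)*(t + 1)*(t + 1)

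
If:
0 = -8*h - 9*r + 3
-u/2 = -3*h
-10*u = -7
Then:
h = 7/60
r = 31/135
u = 7/10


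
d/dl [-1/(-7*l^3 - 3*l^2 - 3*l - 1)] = 3*(-7*l^2 - 2*l - 1)/(7*l^3 + 3*l^2 + 3*l + 1)^2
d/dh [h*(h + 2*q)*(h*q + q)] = q*(3*h^2 + 4*h*q + 2*h + 2*q)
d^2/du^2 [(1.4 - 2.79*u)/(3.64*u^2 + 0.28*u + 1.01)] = (-(2.79*u - 1.4)*(7.28*u + 0.28)*(14.56*u + 0.56) + (60.9336*u - 8.6296)*(3.64*u^2 + 0.28*u + 1.01))/(3.64*u^2 + 0.28*u + 1.01)^3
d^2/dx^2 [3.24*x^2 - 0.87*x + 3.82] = 6.48000000000000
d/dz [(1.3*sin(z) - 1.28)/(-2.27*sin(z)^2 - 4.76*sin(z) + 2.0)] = (2.951*sin(z)^2 - 5.8112*sin(z) - 3.4928)*cos(z)/(5.1529*sin(z)^4 + 21.6104*sin(z)^3 + 13.5776*sin(z)^2 - 19.04*sin(z) + 4.0)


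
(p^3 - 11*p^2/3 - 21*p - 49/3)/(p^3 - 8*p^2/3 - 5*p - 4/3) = (3*p^2 - 14*p - 49)/(3*p^2 - 11*p - 4)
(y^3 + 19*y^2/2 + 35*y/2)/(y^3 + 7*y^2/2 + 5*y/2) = (y + 7)/(y + 1)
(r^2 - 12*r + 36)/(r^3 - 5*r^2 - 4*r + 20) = (r^2 - 12*r + 36)/(r^3 - 5*r^2 - 4*r + 20)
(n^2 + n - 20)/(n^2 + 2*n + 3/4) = 4*(n^2 + n - 20)/(4*n^2 + 8*n + 3)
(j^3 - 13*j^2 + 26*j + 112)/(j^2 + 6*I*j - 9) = (j^3 - 13*j^2 + 26*j + 112)/(j^2 + 6*I*j - 9)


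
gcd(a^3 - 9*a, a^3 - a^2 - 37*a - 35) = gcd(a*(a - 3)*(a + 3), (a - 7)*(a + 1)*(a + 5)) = 1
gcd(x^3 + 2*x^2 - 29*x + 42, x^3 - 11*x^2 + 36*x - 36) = x^2 - 5*x + 6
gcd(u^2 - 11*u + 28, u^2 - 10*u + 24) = u - 4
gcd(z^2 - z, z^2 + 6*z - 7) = z - 1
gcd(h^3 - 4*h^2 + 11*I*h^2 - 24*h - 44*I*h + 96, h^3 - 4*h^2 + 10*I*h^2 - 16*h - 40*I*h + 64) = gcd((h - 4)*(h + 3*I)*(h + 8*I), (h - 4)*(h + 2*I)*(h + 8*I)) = h^2 + h*(-4 + 8*I) - 32*I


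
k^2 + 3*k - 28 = (k - 4)*(k + 7)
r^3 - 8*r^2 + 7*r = r*(r - 7)*(r - 1)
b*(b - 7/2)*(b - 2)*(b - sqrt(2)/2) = b^4 - 11*b^3/2 - sqrt(2)*b^3/2 + 11*sqrt(2)*b^2/4 + 7*b^2 - 7*sqrt(2)*b/2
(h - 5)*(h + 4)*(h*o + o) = h^3*o - 21*h*o - 20*o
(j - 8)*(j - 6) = j^2 - 14*j + 48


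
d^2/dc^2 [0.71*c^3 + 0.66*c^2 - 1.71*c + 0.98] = 4.26*c + 1.32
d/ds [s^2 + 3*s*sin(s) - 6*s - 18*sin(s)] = 3*s*cos(s) + 2*s + 3*sin(s) - 18*cos(s) - 6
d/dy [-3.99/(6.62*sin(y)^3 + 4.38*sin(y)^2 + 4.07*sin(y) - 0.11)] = (79.2414*sin(y)^2 + 34.9524*sin(y) + 16.2393)*cos(y)/(6.62*sin(y)^3 + 4.38*sin(y)^2 + 4.07*sin(y) - 0.11)^2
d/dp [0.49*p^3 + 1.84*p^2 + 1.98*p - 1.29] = 1.47*p^2 + 3.68*p + 1.98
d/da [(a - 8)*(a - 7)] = 2*a - 15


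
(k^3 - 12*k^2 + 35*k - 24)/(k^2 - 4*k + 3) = k - 8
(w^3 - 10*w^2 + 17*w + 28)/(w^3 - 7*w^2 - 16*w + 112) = (w + 1)/(w + 4)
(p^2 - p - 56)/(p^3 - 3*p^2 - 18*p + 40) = (p^2 - p - 56)/(p^3 - 3*p^2 - 18*p + 40)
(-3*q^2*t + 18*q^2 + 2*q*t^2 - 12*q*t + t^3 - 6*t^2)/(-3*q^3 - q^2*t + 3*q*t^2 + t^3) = (t - 6)/(q + t)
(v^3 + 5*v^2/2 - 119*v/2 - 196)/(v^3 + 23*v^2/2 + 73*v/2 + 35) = (2*v^2 - 9*v - 56)/(2*v^2 + 9*v + 10)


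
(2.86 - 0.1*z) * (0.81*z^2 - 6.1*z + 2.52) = -0.081*z^3 + 2.9266*z^2 - 17.698*z + 7.2072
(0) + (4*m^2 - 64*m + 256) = 4*m^2 - 64*m + 256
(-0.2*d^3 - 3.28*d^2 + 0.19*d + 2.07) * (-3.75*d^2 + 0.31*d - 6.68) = 0.75*d^5 + 12.238*d^4 - 0.3933*d^3 + 14.2068*d^2 - 0.6275*d - 13.8276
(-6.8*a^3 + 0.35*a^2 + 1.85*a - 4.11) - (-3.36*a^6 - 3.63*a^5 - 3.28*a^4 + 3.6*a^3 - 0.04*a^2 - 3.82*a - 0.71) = 3.36*a^6 + 3.63*a^5 + 3.28*a^4 - 10.4*a^3 + 0.39*a^2 + 5.67*a - 3.4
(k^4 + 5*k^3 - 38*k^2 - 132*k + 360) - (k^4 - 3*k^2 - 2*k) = 5*k^3 - 35*k^2 - 130*k + 360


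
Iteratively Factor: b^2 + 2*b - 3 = (b + 3)*(b - 1)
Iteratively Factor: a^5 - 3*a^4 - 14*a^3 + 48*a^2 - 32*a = (a)*(a^4 - 3*a^3 - 14*a^2 + 48*a - 32) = a*(a - 4)*(a^3 + a^2 - 10*a + 8) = a*(a - 4)*(a + 4)*(a^2 - 3*a + 2) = a*(a - 4)*(a - 1)*(a + 4)*(a - 2)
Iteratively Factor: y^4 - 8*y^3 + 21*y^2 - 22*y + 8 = (y - 1)*(y^3 - 7*y^2 + 14*y - 8) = (y - 1)^2*(y^2 - 6*y + 8) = (y - 2)*(y - 1)^2*(y - 4)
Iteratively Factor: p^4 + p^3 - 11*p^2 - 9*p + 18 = (p + 3)*(p^3 - 2*p^2 - 5*p + 6) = (p - 1)*(p + 3)*(p^2 - p - 6) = (p - 1)*(p + 2)*(p + 3)*(p - 3)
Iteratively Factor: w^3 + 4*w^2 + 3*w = (w + 3)*(w^2 + w) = w*(w + 3)*(w + 1)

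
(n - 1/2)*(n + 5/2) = n^2 + 2*n - 5/4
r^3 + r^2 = r^2*(r + 1)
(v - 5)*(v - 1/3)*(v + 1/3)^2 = v^4 - 14*v^3/3 - 16*v^2/9 + 14*v/27 + 5/27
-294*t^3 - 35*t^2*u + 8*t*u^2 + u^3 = (-6*t + u)*(7*t + u)^2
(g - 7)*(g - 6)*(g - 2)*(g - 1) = g^4 - 16*g^3 + 83*g^2 - 152*g + 84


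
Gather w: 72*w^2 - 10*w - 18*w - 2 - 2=72*w^2 - 28*w - 4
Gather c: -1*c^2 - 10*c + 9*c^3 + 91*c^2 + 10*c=9*c^3 + 90*c^2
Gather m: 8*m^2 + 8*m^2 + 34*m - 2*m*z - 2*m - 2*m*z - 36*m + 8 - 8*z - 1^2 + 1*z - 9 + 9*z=16*m^2 + m*(-4*z - 4) + 2*z - 2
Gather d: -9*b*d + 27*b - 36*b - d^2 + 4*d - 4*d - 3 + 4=-9*b*d - 9*b - d^2 + 1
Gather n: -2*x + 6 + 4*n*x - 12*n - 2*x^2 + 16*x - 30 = n*(4*x - 12) - 2*x^2 + 14*x - 24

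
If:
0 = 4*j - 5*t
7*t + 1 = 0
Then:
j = -5/28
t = -1/7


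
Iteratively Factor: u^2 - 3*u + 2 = (u - 2)*(u - 1)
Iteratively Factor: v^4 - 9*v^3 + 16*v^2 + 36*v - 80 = (v - 2)*(v^3 - 7*v^2 + 2*v + 40) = (v - 4)*(v - 2)*(v^2 - 3*v - 10) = (v - 5)*(v - 4)*(v - 2)*(v + 2)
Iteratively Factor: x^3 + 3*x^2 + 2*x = (x + 2)*(x^2 + x) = x*(x + 2)*(x + 1)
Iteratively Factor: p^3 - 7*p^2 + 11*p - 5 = (p - 1)*(p^2 - 6*p + 5) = (p - 1)^2*(p - 5)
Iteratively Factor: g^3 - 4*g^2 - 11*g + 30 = (g - 2)*(g^2 - 2*g - 15) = (g - 2)*(g + 3)*(g - 5)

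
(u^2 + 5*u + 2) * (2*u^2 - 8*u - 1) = 2*u^4 + 2*u^3 - 37*u^2 - 21*u - 2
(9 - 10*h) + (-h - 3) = 6 - 11*h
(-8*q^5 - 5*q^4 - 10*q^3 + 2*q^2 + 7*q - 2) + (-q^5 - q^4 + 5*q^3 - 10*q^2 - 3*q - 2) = -9*q^5 - 6*q^4 - 5*q^3 - 8*q^2 + 4*q - 4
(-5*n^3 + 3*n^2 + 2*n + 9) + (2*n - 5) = -5*n^3 + 3*n^2 + 4*n + 4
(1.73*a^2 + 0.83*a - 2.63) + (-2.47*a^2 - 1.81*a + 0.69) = -0.74*a^2 - 0.98*a - 1.94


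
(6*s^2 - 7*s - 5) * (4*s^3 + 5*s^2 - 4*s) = 24*s^5 + 2*s^4 - 79*s^3 + 3*s^2 + 20*s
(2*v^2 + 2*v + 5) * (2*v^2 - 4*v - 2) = 4*v^4 - 4*v^3 - 2*v^2 - 24*v - 10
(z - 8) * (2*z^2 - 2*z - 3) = 2*z^3 - 18*z^2 + 13*z + 24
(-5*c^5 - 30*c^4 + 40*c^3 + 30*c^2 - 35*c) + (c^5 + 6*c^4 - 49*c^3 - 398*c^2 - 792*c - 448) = -4*c^5 - 24*c^4 - 9*c^3 - 368*c^2 - 827*c - 448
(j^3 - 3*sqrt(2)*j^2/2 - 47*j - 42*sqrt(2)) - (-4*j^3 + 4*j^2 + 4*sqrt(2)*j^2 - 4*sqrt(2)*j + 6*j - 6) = 5*j^3 - 11*sqrt(2)*j^2/2 - 4*j^2 - 53*j + 4*sqrt(2)*j - 42*sqrt(2) + 6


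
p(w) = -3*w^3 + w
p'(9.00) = -728.00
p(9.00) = -2178.00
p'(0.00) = 1.00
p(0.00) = 0.00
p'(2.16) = -40.99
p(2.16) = -28.07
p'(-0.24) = 0.48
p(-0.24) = -0.20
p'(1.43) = -17.40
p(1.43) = -7.34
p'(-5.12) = -234.93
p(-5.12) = 397.53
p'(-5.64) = -285.29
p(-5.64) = 532.58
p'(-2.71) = -65.10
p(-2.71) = 57.00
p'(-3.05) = -82.72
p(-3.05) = 82.07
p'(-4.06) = -147.35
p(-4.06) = 196.71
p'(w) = 1 - 9*w^2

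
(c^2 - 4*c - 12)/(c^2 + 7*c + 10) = (c - 6)/(c + 5)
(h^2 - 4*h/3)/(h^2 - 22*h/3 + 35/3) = h*(3*h - 4)/(3*h^2 - 22*h + 35)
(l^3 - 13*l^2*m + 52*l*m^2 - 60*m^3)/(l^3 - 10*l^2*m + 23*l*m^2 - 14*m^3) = (l^2 - 11*l*m + 30*m^2)/(l^2 - 8*l*m + 7*m^2)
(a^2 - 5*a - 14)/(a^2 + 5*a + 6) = (a - 7)/(a + 3)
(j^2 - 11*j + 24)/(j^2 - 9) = (j - 8)/(j + 3)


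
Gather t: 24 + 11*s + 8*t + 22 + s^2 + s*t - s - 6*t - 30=s^2 + 10*s + t*(s + 2) + 16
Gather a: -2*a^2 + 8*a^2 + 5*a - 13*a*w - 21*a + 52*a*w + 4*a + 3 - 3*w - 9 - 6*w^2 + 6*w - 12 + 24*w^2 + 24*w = 6*a^2 + a*(39*w - 12) + 18*w^2 + 27*w - 18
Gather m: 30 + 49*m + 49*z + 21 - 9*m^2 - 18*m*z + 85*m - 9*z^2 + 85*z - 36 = -9*m^2 + m*(134 - 18*z) - 9*z^2 + 134*z + 15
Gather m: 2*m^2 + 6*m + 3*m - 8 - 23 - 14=2*m^2 + 9*m - 45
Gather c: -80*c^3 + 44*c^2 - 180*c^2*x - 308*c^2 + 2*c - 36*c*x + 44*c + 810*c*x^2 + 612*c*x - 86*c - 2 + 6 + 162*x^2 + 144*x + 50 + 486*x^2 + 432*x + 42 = -80*c^3 + c^2*(-180*x - 264) + c*(810*x^2 + 576*x - 40) + 648*x^2 + 576*x + 96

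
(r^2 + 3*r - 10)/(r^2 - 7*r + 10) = (r + 5)/(r - 5)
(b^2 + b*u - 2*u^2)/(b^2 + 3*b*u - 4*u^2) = (b + 2*u)/(b + 4*u)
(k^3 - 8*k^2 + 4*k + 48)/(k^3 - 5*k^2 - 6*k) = (k^2 - 2*k - 8)/(k*(k + 1))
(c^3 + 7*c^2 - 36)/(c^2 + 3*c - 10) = (c^2 + 9*c + 18)/(c + 5)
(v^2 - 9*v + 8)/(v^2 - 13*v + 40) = (v - 1)/(v - 5)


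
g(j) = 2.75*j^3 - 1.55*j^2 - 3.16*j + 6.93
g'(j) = 8.25*j^2 - 3.1*j - 3.16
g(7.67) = 1132.36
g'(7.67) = 458.40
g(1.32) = 6.38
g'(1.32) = 7.12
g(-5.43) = -461.90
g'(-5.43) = 256.92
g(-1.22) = 3.48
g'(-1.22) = 12.90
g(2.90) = 51.80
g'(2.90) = 57.23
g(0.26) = 6.05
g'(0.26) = -3.41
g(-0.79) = 7.10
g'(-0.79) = 4.44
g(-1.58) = -2.79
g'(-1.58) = 22.33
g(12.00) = 4497.81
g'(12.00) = 1147.64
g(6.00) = 526.17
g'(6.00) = 275.24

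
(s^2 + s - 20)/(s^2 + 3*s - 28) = (s + 5)/(s + 7)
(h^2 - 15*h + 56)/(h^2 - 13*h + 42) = (h - 8)/(h - 6)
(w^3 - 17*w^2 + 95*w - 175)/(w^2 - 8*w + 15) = (w^2 - 12*w + 35)/(w - 3)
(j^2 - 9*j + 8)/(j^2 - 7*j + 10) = (j^2 - 9*j + 8)/(j^2 - 7*j + 10)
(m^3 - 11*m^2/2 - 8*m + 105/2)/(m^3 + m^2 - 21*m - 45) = (m - 7/2)/(m + 3)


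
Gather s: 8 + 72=80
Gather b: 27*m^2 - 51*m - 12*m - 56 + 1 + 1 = 27*m^2 - 63*m - 54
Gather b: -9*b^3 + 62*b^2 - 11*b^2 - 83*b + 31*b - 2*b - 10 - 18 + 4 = -9*b^3 + 51*b^2 - 54*b - 24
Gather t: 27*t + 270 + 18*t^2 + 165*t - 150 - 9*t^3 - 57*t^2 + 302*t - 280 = -9*t^3 - 39*t^2 + 494*t - 160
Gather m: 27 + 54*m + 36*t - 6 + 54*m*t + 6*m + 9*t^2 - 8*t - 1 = m*(54*t + 60) + 9*t^2 + 28*t + 20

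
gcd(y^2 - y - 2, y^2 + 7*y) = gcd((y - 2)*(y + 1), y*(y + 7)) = 1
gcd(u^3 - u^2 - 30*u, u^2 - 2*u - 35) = u + 5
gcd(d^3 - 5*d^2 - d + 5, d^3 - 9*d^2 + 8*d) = d - 1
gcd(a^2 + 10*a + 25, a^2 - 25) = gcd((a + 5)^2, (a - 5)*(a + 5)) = a + 5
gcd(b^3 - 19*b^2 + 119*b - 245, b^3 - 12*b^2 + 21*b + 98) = b^2 - 14*b + 49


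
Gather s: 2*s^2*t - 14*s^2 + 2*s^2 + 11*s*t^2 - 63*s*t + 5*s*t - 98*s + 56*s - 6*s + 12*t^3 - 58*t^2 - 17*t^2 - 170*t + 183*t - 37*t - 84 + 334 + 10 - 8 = s^2*(2*t - 12) + s*(11*t^2 - 58*t - 48) + 12*t^3 - 75*t^2 - 24*t + 252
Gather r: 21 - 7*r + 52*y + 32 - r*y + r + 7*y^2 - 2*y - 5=r*(-y - 6) + 7*y^2 + 50*y + 48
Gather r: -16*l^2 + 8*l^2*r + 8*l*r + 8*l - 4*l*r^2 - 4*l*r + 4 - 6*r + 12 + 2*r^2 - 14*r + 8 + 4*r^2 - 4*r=-16*l^2 + 8*l + r^2*(6 - 4*l) + r*(8*l^2 + 4*l - 24) + 24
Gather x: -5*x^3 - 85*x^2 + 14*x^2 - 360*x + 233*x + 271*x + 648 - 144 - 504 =-5*x^3 - 71*x^2 + 144*x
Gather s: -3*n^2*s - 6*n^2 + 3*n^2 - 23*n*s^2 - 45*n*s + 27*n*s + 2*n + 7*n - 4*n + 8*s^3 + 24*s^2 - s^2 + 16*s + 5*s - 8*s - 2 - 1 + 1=-3*n^2 + 5*n + 8*s^3 + s^2*(23 - 23*n) + s*(-3*n^2 - 18*n + 13) - 2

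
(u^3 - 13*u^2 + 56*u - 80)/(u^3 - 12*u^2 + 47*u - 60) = (u - 4)/(u - 3)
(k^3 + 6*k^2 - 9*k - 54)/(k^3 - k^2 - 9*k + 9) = (k + 6)/(k - 1)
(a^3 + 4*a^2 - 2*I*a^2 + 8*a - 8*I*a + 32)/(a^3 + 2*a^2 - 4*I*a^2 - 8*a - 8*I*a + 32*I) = (a + 2*I)/(a - 2)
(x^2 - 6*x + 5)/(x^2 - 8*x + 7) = (x - 5)/(x - 7)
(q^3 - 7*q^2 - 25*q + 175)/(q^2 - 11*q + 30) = (q^2 - 2*q - 35)/(q - 6)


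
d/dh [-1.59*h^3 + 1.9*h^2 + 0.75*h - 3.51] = -4.77*h^2 + 3.8*h + 0.75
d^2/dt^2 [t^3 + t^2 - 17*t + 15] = 6*t + 2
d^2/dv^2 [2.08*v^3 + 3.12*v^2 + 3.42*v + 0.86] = 12.48*v + 6.24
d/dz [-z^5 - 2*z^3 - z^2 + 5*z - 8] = -5*z^4 - 6*z^2 - 2*z + 5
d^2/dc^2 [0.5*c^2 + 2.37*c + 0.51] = 1.00000000000000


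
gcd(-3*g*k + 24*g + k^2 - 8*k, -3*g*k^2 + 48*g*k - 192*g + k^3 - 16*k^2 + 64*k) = 3*g*k - 24*g - k^2 + 8*k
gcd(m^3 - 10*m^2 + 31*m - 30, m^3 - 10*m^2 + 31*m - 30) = m^3 - 10*m^2 + 31*m - 30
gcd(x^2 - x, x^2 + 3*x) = x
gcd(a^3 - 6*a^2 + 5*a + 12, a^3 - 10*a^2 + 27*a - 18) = a - 3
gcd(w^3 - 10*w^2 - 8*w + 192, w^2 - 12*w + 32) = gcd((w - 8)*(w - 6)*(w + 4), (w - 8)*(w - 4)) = w - 8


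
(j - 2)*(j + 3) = j^2 + j - 6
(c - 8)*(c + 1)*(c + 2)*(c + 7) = c^4 + 2*c^3 - 57*c^2 - 170*c - 112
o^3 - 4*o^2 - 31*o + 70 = (o - 7)*(o - 2)*(o + 5)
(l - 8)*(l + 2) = l^2 - 6*l - 16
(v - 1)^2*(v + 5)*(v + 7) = v^4 + 10*v^3 + 12*v^2 - 58*v + 35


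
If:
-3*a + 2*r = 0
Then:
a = 2*r/3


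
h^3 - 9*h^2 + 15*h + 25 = (h - 5)^2*(h + 1)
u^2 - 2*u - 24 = (u - 6)*(u + 4)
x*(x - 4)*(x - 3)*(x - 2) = x^4 - 9*x^3 + 26*x^2 - 24*x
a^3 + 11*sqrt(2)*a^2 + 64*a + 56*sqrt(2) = (a + 2*sqrt(2))^2*(a + 7*sqrt(2))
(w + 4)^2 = w^2 + 8*w + 16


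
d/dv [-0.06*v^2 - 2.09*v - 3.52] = -0.12*v - 2.09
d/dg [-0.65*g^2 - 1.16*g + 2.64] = -1.3*g - 1.16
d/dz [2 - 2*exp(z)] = -2*exp(z)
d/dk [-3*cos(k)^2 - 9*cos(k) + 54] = 3*(2*cos(k) + 3)*sin(k)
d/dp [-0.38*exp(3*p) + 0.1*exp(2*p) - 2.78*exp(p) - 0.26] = (-1.14*exp(2*p) + 0.2*exp(p) - 2.78)*exp(p)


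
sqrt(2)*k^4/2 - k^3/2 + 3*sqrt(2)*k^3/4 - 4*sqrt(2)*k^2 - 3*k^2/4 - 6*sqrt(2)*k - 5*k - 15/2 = (k + 3/2)*(k - 5*sqrt(2)/2)*(k + sqrt(2))*(sqrt(2)*k/2 + 1)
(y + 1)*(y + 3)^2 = y^3 + 7*y^2 + 15*y + 9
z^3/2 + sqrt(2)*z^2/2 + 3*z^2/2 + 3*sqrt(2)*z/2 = z*(z/2 + sqrt(2)/2)*(z + 3)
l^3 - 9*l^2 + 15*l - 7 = (l - 7)*(l - 1)^2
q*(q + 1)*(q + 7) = q^3 + 8*q^2 + 7*q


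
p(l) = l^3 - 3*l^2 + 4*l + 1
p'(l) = 3*l^2 - 6*l + 4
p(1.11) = 3.11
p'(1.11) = 1.04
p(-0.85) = -5.18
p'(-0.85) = 11.27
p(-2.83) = -57.01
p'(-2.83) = 45.01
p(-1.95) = -25.62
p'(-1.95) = 27.11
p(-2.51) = -43.75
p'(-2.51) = 37.96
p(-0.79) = -4.53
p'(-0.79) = 10.61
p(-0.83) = -4.96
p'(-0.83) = 11.05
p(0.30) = 1.96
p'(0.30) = 2.47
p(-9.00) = -1007.00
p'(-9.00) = 301.00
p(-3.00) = -65.00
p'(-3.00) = 49.00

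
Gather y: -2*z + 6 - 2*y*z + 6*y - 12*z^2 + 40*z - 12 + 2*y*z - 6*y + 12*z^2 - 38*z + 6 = 0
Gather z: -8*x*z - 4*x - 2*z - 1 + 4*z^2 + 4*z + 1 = -4*x + 4*z^2 + z*(2 - 8*x)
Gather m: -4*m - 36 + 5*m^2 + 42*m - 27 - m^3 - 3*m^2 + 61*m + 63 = -m^3 + 2*m^2 + 99*m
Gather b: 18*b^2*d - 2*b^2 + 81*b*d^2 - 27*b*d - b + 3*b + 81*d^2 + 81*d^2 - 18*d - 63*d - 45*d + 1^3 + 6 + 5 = b^2*(18*d - 2) + b*(81*d^2 - 27*d + 2) + 162*d^2 - 126*d + 12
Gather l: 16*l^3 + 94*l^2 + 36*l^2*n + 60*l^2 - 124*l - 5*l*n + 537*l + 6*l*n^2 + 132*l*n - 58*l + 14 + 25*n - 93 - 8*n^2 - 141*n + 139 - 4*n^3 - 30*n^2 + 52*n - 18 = 16*l^3 + l^2*(36*n + 154) + l*(6*n^2 + 127*n + 355) - 4*n^3 - 38*n^2 - 64*n + 42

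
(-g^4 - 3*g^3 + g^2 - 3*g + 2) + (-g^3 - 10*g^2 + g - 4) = -g^4 - 4*g^3 - 9*g^2 - 2*g - 2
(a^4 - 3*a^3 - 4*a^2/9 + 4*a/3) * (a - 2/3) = a^5 - 11*a^4/3 + 14*a^3/9 + 44*a^2/27 - 8*a/9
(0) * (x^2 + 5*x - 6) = 0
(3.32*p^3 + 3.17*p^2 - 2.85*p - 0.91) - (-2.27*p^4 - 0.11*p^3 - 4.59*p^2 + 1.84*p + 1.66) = 2.27*p^4 + 3.43*p^3 + 7.76*p^2 - 4.69*p - 2.57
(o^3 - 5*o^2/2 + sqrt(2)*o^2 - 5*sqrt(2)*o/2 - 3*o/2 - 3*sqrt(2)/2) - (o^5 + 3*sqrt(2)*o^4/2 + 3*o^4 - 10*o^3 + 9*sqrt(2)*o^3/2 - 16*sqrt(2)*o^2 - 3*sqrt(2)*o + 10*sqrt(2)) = -o^5 - 3*o^4 - 3*sqrt(2)*o^4/2 - 9*sqrt(2)*o^3/2 + 11*o^3 - 5*o^2/2 + 17*sqrt(2)*o^2 - 3*o/2 + sqrt(2)*o/2 - 23*sqrt(2)/2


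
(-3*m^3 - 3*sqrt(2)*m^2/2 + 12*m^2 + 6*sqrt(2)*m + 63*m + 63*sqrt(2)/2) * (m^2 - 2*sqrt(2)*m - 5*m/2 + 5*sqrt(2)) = -3*m^5 + 9*sqrt(2)*m^4/2 + 39*m^4/2 - 117*sqrt(2)*m^3/4 + 39*m^3 - 393*m^2/2 - 99*sqrt(2)*m^2/2 - 66*m + 945*sqrt(2)*m/4 + 315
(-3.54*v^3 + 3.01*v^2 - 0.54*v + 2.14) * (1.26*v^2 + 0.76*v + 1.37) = -4.4604*v^5 + 1.1022*v^4 - 3.2426*v^3 + 6.4097*v^2 + 0.8866*v + 2.9318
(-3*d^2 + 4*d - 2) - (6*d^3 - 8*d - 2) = -6*d^3 - 3*d^2 + 12*d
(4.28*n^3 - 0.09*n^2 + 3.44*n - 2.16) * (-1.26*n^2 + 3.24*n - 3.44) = -5.3928*n^5 + 13.9806*n^4 - 19.3492*n^3 + 14.1768*n^2 - 18.832*n + 7.4304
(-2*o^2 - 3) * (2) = -4*o^2 - 6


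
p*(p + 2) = p^2 + 2*p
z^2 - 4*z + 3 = (z - 3)*(z - 1)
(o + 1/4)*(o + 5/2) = o^2 + 11*o/4 + 5/8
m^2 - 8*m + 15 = (m - 5)*(m - 3)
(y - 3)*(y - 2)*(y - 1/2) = y^3 - 11*y^2/2 + 17*y/2 - 3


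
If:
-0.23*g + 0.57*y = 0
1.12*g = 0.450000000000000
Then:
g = 0.40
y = 0.16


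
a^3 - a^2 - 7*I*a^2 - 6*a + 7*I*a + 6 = (a - 1)*(a - 6*I)*(a - I)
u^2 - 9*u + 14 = (u - 7)*(u - 2)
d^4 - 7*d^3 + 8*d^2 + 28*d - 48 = (d - 4)*(d - 3)*(d - 2)*(d + 2)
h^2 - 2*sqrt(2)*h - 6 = (h - 3*sqrt(2))*(h + sqrt(2))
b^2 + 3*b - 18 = (b - 3)*(b + 6)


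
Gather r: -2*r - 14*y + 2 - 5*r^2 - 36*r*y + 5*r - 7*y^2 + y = -5*r^2 + r*(3 - 36*y) - 7*y^2 - 13*y + 2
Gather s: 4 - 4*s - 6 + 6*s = 2*s - 2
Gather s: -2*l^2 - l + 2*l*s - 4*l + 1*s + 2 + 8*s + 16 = -2*l^2 - 5*l + s*(2*l + 9) + 18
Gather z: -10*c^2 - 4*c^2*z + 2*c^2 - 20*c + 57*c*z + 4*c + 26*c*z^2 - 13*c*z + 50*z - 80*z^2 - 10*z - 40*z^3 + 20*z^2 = -8*c^2 - 16*c - 40*z^3 + z^2*(26*c - 60) + z*(-4*c^2 + 44*c + 40)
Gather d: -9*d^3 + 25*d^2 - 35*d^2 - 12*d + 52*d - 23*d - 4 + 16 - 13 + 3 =-9*d^3 - 10*d^2 + 17*d + 2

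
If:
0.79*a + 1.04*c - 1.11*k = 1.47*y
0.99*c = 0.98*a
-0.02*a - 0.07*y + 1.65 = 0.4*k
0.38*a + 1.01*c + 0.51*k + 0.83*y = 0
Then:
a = 0.23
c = 0.22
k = 4.68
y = -3.26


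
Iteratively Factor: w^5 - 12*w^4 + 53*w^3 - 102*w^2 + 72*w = (w - 3)*(w^4 - 9*w^3 + 26*w^2 - 24*w) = (w - 4)*(w - 3)*(w^3 - 5*w^2 + 6*w) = (w - 4)*(w - 3)*(w - 2)*(w^2 - 3*w) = (w - 4)*(w - 3)^2*(w - 2)*(w)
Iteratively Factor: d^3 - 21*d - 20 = (d + 4)*(d^2 - 4*d - 5) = (d - 5)*(d + 4)*(d + 1)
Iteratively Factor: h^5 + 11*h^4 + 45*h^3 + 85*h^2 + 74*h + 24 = (h + 3)*(h^4 + 8*h^3 + 21*h^2 + 22*h + 8) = (h + 1)*(h + 3)*(h^3 + 7*h^2 + 14*h + 8) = (h + 1)^2*(h + 3)*(h^2 + 6*h + 8) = (h + 1)^2*(h + 3)*(h + 4)*(h + 2)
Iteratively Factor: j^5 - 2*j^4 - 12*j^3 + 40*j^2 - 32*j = (j - 2)*(j^4 - 12*j^2 + 16*j) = (j - 2)^2*(j^3 + 2*j^2 - 8*j) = j*(j - 2)^2*(j^2 + 2*j - 8) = j*(j - 2)^3*(j + 4)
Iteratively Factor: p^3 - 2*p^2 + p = (p - 1)*(p^2 - p) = p*(p - 1)*(p - 1)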